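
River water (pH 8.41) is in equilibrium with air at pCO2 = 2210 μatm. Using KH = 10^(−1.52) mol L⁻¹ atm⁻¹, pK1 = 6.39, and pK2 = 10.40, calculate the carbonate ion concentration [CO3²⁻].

[CO3²⁻] = 0.0715 mmol/L

[CO2*] = KH · pCO2 = 10^(−1.52) × 2210×10^-6 = 6.674×10^-5 mol/L
α₀ = 1/(1 + K1/[H⁺] + K1K2/[H⁺]²) = 1/(1 + 10^+2.02 + 10^+0.03) = 0.009365
DIC = [CO2*]/α₀ = 6.674×10^-5 / 0.009365 = 7.127 mmol/L
[CO3²⁻] = α₂·DIC; α₂ = 0.01003, so [CO3²⁻] = 0.01003 × 7.127 = 0.0715 mmol/L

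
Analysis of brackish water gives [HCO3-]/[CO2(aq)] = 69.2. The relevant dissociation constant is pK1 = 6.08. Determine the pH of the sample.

pH = 7.92

From K1 = [H⁺][HCO3-]/[CO2(aq)]:  pH = pK1 + log₁₀([HCO3-]/[CO2(aq)])
log₁₀(69.2) = +1.840
pH = 6.08 + (+1.840) = 7.92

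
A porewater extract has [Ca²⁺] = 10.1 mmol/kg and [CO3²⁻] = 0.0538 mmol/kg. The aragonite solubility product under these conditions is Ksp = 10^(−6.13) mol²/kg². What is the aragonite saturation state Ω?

Ksp = 10^(−6.13) = 7.413×10^-7
Ω = [Ca²⁺][CO3²⁻]/Ksp = (10.1×10^-3)(0.0538×10^-3) / 7.413×10^-7 = 0.733

Ω = 0.733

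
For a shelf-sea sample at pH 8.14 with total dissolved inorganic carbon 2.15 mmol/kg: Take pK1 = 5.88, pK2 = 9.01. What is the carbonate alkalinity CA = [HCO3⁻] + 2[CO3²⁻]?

CA = [HCO3⁻] + 2[CO3²⁻] = (α₁ + 2α₂)·DIC
At pH 8.14: [H⁺]/K1 = 10^-2.26 = 0.0054954, K2/[H⁺] = 10^-0.87 = 0.13490
α₁ = 1/(1 + 0.0054954 + 0.13490) = 1/1.1404 = 0.8769; α₂ = α₁·K2/[H⁺] = 0.1183
α₁ + 2α₂ = 1.1135
CA = 1.1135 × 2.15 = 2.39 mmol/kg

CA = 2.39 mmol/kg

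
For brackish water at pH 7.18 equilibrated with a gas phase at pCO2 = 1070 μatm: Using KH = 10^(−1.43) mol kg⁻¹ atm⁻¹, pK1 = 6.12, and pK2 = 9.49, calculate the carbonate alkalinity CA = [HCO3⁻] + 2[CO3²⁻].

[CO2*] = KH · pCO2 = 10^(−1.43) × 1070×10^-6 = 3.975×10^-5 mol/kg
α₀ = 1/(1 + K1/[H⁺] + K1K2/[H⁺]²) = 1/(1 + 10^+1.06 + 10^-1.25) = 0.07976
DIC = [CO2*]/α₀ = 3.975×10^-5 / 0.07976 = 0.4984 mmol/kg
CA = (α₁ + 2α₂)·DIC = (0.9158 + 2×0.004485) × 0.4984 = 0.461 mmol/kg

CA = 0.461 mmol/kg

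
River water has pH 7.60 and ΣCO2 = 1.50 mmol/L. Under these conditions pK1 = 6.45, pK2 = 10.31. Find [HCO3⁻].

α₁ = 1 / (1 + [H⁺]/K1 + K2/[H⁺]) = 1 / (1 + 10^-1.15 + 10^-2.71)
   = 1 / (1 + 0.070795 + 0.0019498) = 1/1.0727 = 0.9322
[HCO3⁻] = α₁ × DIC = 0.9322 × 1.50 = 1.40 mmol/L

[HCO3⁻] = 1.40 mmol/L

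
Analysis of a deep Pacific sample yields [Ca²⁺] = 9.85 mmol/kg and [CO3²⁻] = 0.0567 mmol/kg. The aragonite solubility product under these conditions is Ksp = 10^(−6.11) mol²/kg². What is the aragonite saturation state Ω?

Ω = 0.719

Ksp = 10^(−6.11) = 7.762×10^-7
Ω = [Ca²⁺][CO3²⁻]/Ksp = (9.85×10^-3)(0.0567×10^-3) / 7.762×10^-7 = 0.719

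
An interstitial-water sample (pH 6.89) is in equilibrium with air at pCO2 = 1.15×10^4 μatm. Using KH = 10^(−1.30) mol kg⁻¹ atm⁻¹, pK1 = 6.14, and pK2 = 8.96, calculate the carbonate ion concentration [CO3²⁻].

[CO3²⁻] = 0.0276 mmol/kg

[CO2*] = KH · pCO2 = 10^(−1.30) × 1.15×10^4×10^-6 = 5.764×10^-4 mol/kg
α₀ = 1/(1 + K1/[H⁺] + K1K2/[H⁺]²) = 1/(1 + 10^+0.75 + 10^-1.32) = 0.1499
DIC = [CO2*]/α₀ = 5.764×10^-4 / 0.1499 = 3.845 mmol/kg
[CO3²⁻] = α₂·DIC; α₂ = 0.007174, so [CO3²⁻] = 0.007174 × 3.845 = 0.0276 mmol/kg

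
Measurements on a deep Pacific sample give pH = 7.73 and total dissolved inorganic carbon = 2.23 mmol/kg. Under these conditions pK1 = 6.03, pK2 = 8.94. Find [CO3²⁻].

[CO3²⁻] = 0.127 mmol/kg

α₂ = 1 / (1 + [H⁺]/K2 + [H⁺]²/(K1K2)) = 1 / (1 + 10^+1.21 + 10^-0.49)
   = 1 / (1 + 16.218 + 0.32359) = 1/17.542 = 0.05701
[CO3²⁻] = α₂ × DIC = 0.05701 × 2.23 = 0.127 mmol/kg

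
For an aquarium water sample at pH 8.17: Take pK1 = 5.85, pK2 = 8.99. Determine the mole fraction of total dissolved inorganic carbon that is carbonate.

α₂ = 1 / (1 + [H⁺]/K2 + [H⁺]²/(K1K2)) = 1 / (1 + 10^+0.82 + 10^-1.50)
   = 1 / (1 + 6.6069 + 0.031623) = 1/7.6386 = 0.1309

α₂ = 0.131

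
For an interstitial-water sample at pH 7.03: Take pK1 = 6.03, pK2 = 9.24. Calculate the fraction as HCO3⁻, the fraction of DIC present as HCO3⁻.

α₁ = 0.904

α₁ = 1 / (1 + [H⁺]/K1 + K2/[H⁺]) = 1 / (1 + 10^-1.00 + 10^-2.21)
   = 1 / (1 + 0.10000 + 0.0061660) = 1/1.1062 = 0.9040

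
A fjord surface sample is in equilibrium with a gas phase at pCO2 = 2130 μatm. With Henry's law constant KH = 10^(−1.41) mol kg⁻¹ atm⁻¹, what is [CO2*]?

[CO2*] = 82.9 μmol/kg

KH = 10^(−1.41) = 3.890×10^-2 mol kg⁻¹ atm⁻¹
[CO2*] = KH · pCO2 = 3.890×10^-2 × 2130×10^-6 atm = 8.29×10^-5 mol/kg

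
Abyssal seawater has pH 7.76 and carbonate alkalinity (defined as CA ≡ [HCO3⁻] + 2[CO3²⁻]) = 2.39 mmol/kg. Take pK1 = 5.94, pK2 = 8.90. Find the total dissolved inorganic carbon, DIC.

DIC = 2.27 mmol/kg

CA = [HCO3⁻] + 2[CO3²⁻] = (α₁ + 2α₂)·DIC
At pH 7.76: [H⁺]/K1 = 10^-1.82 = 0.015136, K2/[H⁺] = 10^-1.14 = 0.072444
α₁ = 1/(1 + 0.015136 + 0.072444) = 1/1.0876 = 0.9195; α₂ = α₁·K2/[H⁺] = 0.06661
α₁ + 2α₂ = 1.0527
DIC = CA / (α₁ + 2α₂) = 2.39 / 1.0527 = 2.27 mmol/kg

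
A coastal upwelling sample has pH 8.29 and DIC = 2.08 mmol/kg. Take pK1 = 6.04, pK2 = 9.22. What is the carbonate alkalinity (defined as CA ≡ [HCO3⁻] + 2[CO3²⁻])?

CA = [HCO3⁻] + 2[CO3²⁻] = (α₁ + 2α₂)·DIC
At pH 8.29: [H⁺]/K1 = 10^-2.25 = 0.0056234, K2/[H⁺] = 10^-0.93 = 0.11749
α₁ = 1/(1 + 0.0056234 + 0.11749) = 1/1.1231 = 0.8904; α₂ = α₁·K2/[H⁺] = 0.1046
α₁ + 2α₂ = 1.0996
CA = 1.0996 × 2.08 = 2.29 mmol/kg

CA = 2.29 mmol/kg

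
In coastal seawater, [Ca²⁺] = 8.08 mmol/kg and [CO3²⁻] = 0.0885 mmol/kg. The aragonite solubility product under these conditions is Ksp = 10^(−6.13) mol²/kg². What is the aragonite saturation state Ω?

Ksp = 10^(−6.13) = 7.413×10^-7
Ω = [Ca²⁺][CO3²⁻]/Ksp = (8.08×10^-3)(0.0885×10^-3) / 7.413×10^-7 = 0.965

Ω = 0.965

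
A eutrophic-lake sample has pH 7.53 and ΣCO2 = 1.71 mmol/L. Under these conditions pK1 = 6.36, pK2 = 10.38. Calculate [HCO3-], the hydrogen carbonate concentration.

α₁ = 1 / (1 + [H⁺]/K1 + K2/[H⁺]) = 1 / (1 + 10^-1.17 + 10^-2.85)
   = 1 / (1 + 0.067608 + 0.0014125) = 1/1.0690 = 0.9354
[HCO3⁻] = α₁ × DIC = 0.9354 × 1.71 = 1.60 mmol/L

[HCO3⁻] = 1.60 mmol/L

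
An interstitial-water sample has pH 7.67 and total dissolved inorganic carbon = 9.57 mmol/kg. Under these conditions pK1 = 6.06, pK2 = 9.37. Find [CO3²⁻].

α₂ = 1 / (1 + [H⁺]/K2 + [H⁺]²/(K1K2)) = 1 / (1 + 10^+1.70 + 10^+0.09)
   = 1 / (1 + 50.119 + 1.2303) = 1/52.349 = 0.01910
[CO3²⁻] = α₂ × DIC = 0.01910 × 9.57 = 0.183 mmol/kg

[CO3²⁻] = 0.183 mmol/kg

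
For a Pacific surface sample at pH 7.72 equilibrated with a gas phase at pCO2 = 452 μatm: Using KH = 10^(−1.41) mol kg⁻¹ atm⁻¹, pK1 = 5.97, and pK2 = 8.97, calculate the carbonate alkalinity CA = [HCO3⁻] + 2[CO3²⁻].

CA = 1.10 mmol/kg

[CO2*] = KH · pCO2 = 10^(−1.41) × 452×10^-6 = 1.758×10^-5 mol/kg
α₀ = 1/(1 + K1/[H⁺] + K1K2/[H⁺]²) = 1/(1 + 10^+1.75 + 10^+0.50) = 0.01656
DIC = [CO2*]/α₀ = 1.758×10^-5 / 0.01656 = 1.062 mmol/kg
CA = (α₁ + 2α₂)·DIC = (0.9311 + 2×0.05236) × 1.062 = 1.10 mmol/kg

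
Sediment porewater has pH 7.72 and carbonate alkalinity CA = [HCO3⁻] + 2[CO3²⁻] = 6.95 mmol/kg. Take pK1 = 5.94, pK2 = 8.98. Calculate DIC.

DIC = 6.71 mmol/kg

CA = [HCO3⁻] + 2[CO3²⁻] = (α₁ + 2α₂)·DIC
At pH 7.72: [H⁺]/K1 = 10^-1.78 = 0.016596, K2/[H⁺] = 10^-1.26 = 0.054954
α₁ = 1/(1 + 0.016596 + 0.054954) = 1/1.0715 = 0.9332; α₂ = α₁·K2/[H⁺] = 0.05128
α₁ + 2α₂ = 1.0358
DIC = CA / (α₁ + 2α₂) = 6.95 / 1.0358 = 6.71 mmol/kg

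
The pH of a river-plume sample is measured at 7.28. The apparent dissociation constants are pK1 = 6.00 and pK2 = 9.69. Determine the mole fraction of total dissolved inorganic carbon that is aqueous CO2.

α₀ = 0.0497

α₀ = 1 / (1 + K1/[H⁺] + K1K2/[H⁺]²) = 1 / (1 + 10^+1.28 + 10^-1.13)
   = 1 / (1 + 19.055 + 0.074131) = 1/20.129 = 0.04968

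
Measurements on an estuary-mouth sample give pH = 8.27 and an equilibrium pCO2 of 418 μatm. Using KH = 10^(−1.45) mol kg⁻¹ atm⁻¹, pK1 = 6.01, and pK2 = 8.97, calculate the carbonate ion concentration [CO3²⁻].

[CO2*] = KH · pCO2 = 10^(−1.45) × 418×10^-6 = 1.483×10^-5 mol/kg
α₀ = 1/(1 + K1/[H⁺] + K1K2/[H⁺]²) = 1/(1 + 10^+2.26 + 10^+1.56) = 0.004560
DIC = [CO2*]/α₀ = 1.483×10^-5 / 0.004560 = 3.252 mmol/kg
[CO3²⁻] = α₂·DIC; α₂ = 0.1656, so [CO3²⁻] = 0.1656 × 3.252 = 0.538 mmol/kg

[CO3²⁻] = 0.538 mmol/kg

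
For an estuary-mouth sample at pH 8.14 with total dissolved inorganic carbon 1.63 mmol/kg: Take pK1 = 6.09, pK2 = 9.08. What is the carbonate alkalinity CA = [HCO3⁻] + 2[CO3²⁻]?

CA = [HCO3⁻] + 2[CO3²⁻] = (α₁ + 2α₂)·DIC
At pH 8.14: [H⁺]/K1 = 10^-2.05 = 0.0089125, K2/[H⁺] = 10^-0.94 = 0.11482
α₁ = 1/(1 + 0.0089125 + 0.11482) = 1/1.1237 = 0.8899; α₂ = α₁·K2/[H⁺] = 0.1022
α₁ + 2α₂ = 1.0942
CA = 1.0942 × 1.63 = 1.78 mmol/kg

CA = 1.78 mmol/kg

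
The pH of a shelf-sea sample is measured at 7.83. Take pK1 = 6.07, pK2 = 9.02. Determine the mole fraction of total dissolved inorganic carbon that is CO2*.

α₀ = 0.0161

α₀ = 1 / (1 + K1/[H⁺] + K1K2/[H⁺]²) = 1 / (1 + 10^+1.76 + 10^+0.57)
   = 1 / (1 + 57.544 + 3.7154) = 1/62.259 = 0.01606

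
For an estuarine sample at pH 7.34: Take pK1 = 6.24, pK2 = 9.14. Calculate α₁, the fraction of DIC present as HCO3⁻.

α₁ = 0.913

α₁ = 1 / (1 + [H⁺]/K1 + K2/[H⁺]) = 1 / (1 + 10^-1.10 + 10^-1.80)
   = 1 / (1 + 0.079433 + 0.015849) = 1/1.0953 = 0.9130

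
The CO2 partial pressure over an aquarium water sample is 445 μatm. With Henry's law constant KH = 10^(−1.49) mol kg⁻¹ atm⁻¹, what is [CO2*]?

KH = 10^(−1.49) = 3.236×10^-2 mol kg⁻¹ atm⁻¹
[CO2*] = KH · pCO2 = 3.236×10^-2 × 445×10^-6 atm = 1.44×10^-5 mol/kg

[CO2*] = 14.4 μmol/kg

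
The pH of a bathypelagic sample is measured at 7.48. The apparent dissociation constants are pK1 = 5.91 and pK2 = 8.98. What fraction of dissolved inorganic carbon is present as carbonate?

α₂ = 0.0299

α₂ = 1 / (1 + [H⁺]/K2 + [H⁺]²/(K1K2)) = 1 / (1 + 10^+1.50 + 10^-0.07)
   = 1 / (1 + 31.623 + 0.85114) = 1/33.474 = 0.02987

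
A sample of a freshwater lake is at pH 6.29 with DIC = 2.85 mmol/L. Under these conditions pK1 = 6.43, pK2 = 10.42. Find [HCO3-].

[HCO3⁻] = 1.20 mmol/L

α₁ = 1 / (1 + [H⁺]/K1 + K2/[H⁺]) = 1 / (1 + 10^+0.14 + 10^-4.13)
   = 1 / (1 + 1.3804 + 7.4131×10^-5) = 1/2.3805 = 0.4201
[HCO3⁻] = α₁ × DIC = 0.4201 × 2.85 = 1.20 mmol/L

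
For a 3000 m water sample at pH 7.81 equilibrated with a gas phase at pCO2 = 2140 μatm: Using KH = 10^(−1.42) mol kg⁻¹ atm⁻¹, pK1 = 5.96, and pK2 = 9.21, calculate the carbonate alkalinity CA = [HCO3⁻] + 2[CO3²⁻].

[CO2*] = KH · pCO2 = 10^(−1.42) × 2140×10^-6 = 8.136×10^-5 mol/kg
α₀ = 1/(1 + K1/[H⁺] + K1K2/[H⁺]²) = 1/(1 + 10^+1.85 + 10^+0.45) = 0.01340
DIC = [CO2*]/α₀ = 8.136×10^-5 / 0.01340 = 6.071 mmol/kg
CA = (α₁ + 2α₂)·DIC = (0.9488 + 2×0.03777) × 6.071 = 6.22 mmol/kg

CA = 6.22 mmol/kg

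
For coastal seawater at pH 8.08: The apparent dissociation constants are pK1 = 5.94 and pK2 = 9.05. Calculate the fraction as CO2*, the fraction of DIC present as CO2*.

α₀ = 0.00650

α₀ = 1 / (1 + K1/[H⁺] + K1K2/[H⁺]²) = 1 / (1 + 10^+2.14 + 10^+1.17)
   = 1 / (1 + 138.04 + 14.791) = 1/153.83 = 0.006501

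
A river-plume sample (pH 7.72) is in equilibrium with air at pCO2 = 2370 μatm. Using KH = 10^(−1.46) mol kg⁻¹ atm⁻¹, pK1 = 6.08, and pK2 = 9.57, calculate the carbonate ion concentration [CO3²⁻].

[CO3²⁻] = 0.0507 mmol/kg

[CO2*] = KH · pCO2 = 10^(−1.46) × 2370×10^-6 = 8.218×10^-5 mol/kg
α₀ = 1/(1 + K1/[H⁺] + K1K2/[H⁺]²) = 1/(1 + 10^+1.64 + 10^-0.21) = 0.02209
DIC = [CO2*]/α₀ = 8.218×10^-5 / 0.02209 = 3.720 mmol/kg
[CO3²⁻] = α₂·DIC; α₂ = 0.01362, so [CO3²⁻] = 0.01362 × 3.720 = 0.0507 mmol/kg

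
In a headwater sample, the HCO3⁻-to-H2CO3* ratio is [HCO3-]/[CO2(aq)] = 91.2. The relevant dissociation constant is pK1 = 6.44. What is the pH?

pH = 8.40

From K1 = [H⁺][HCO3-]/[CO2(aq)]:  pH = pK1 + log₁₀([HCO3-]/[CO2(aq)])
log₁₀(91.2) = +1.960
pH = 6.44 + (+1.960) = 8.40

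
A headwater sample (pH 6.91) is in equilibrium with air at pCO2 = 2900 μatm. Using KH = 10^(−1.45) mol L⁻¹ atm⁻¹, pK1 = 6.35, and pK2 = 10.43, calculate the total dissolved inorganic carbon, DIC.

[CO2*] = KH · pCO2 = 10^(−1.45) × 2900×10^-6 = 1.029×10^-4 mol/L
α₀ = 1/(1 + K1/[H⁺] + K1K2/[H⁺]²) = 1/(1 + 10^+0.56 + 10^-2.96) = 0.2159
DIC = [CO2*]/α₀ = 1.029×10^-4 / 0.2159 = 0.477 mmol/L

DIC = 0.477 mmol/L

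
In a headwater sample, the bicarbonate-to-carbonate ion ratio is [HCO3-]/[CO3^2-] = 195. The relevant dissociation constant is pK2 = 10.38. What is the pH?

From K2 = [H⁺][CO3^2-]/[HCO3-]:  pH = pK2 − log₁₀([HCO3-]/[CO3^2-])
log₁₀(195) = +2.290
pH = 10.38 − (+2.290) = 8.09

pH = 8.09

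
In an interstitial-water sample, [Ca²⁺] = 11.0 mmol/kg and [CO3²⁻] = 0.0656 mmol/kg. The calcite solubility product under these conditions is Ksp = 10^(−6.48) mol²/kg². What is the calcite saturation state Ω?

Ksp = 10^(−6.48) = 3.311×10^-7
Ω = [Ca²⁺][CO3²⁻]/Ksp = (11.0×10^-3)(0.0656×10^-3) / 3.311×10^-7 = 2.18

Ω = 2.18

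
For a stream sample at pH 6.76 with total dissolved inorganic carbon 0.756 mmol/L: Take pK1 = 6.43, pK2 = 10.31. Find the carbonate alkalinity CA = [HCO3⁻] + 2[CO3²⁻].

CA = 0.515 mmol/L

CA = [HCO3⁻] + 2[CO3²⁻] = (α₁ + 2α₂)·DIC
At pH 6.76: [H⁺]/K1 = 10^-0.33 = 0.46774, K2/[H⁺] = 10^-3.55 = 0.00028184
α₁ = 1/(1 + 0.46774 + 0.00028184) = 1/1.4680 = 0.6812; α₂ = α₁·K2/[H⁺] = 0.0001920
α₁ + 2α₂ = 0.6816
CA = 0.6816 × 0.756 = 0.515 mmol/L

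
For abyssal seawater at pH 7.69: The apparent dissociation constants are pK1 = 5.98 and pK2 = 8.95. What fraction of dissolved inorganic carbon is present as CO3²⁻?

α₂ = 1 / (1 + [H⁺]/K2 + [H⁺]²/(K1K2)) = 1 / (1 + 10^+1.26 + 10^-0.45)
   = 1 / (1 + 18.197 + 0.35481) = 1/19.552 = 0.05115

α₂ = 0.0511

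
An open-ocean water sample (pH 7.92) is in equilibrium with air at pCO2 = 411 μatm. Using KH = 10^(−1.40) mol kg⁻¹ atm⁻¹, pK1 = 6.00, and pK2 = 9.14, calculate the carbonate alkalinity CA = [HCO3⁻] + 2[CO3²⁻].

CA = 1.52 mmol/kg

[CO2*] = KH · pCO2 = 10^(−1.40) × 411×10^-6 = 1.636×10^-5 mol/kg
α₀ = 1/(1 + K1/[H⁺] + K1K2/[H⁺]²) = 1/(1 + 10^+1.92 + 10^+0.70) = 0.01121
DIC = [CO2*]/α₀ = 1.636×10^-5 / 0.01121 = 1.459 mmol/kg
CA = (α₁ + 2α₂)·DIC = (0.9326 + 2×0.05619) × 1.459 = 1.52 mmol/kg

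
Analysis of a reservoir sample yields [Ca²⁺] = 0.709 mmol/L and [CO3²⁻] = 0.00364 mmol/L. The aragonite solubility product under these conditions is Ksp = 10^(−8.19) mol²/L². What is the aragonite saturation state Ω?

Ksp = 10^(−8.19) = 6.457×10^-9
Ω = [Ca²⁺][CO3²⁻]/Ksp = (0.709×10^-3)(0.00364×10^-3) / 6.457×10^-9 = 0.400

Ω = 0.400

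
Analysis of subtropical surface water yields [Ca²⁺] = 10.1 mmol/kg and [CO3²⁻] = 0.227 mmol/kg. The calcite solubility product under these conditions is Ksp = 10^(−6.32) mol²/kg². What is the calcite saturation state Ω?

Ksp = 10^(−6.32) = 4.786×10^-7
Ω = [Ca²⁺][CO3²⁻]/Ksp = (10.1×10^-3)(0.227×10^-3) / 4.786×10^-7 = 4.79

Ω = 4.79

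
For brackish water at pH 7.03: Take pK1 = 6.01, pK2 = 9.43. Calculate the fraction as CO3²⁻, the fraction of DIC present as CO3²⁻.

α₂ = 0.00362

α₂ = 1 / (1 + [H⁺]/K2 + [H⁺]²/(K1K2)) = 1 / (1 + 10^+2.40 + 10^+1.38)
   = 1 / (1 + 251.19 + 23.988) = 1/276.18 = 0.003621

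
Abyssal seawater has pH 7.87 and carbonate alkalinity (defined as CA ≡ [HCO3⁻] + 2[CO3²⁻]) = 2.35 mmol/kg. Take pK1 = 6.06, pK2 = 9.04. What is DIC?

DIC = 2.24 mmol/kg

CA = [HCO3⁻] + 2[CO3²⁻] = (α₁ + 2α₂)·DIC
At pH 7.87: [H⁺]/K1 = 10^-1.81 = 0.015488, K2/[H⁺] = 10^-1.17 = 0.067608
α₁ = 1/(1 + 0.015488 + 0.067608) = 1/1.0831 = 0.9233; α₂ = α₁·K2/[H⁺] = 0.06242
α₁ + 2α₂ = 1.0481
DIC = CA / (α₁ + 2α₂) = 2.35 / 1.0481 = 2.24 mmol/kg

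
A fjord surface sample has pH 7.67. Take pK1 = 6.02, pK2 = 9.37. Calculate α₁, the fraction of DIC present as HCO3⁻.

α₁ = 0.959

α₁ = 1 / (1 + [H⁺]/K1 + K2/[H⁺]) = 1 / (1 + 10^-1.65 + 10^-1.70)
   = 1 / (1 + 0.022387 + 0.019953) = 1/1.0423 = 0.9594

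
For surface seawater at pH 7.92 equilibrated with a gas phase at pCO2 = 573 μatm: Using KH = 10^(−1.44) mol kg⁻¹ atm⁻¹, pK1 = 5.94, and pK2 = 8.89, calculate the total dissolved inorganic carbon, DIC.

[CO2*] = KH · pCO2 = 10^(−1.44) × 573×10^-6 = 2.080×10^-5 mol/kg
α₀ = 1/(1 + K1/[H⁺] + K1K2/[H⁺]²) = 1/(1 + 10^+1.98 + 10^+1.01) = 0.009369
DIC = [CO2*]/α₀ = 2.080×10^-5 / 0.009369 = 2.22 mmol/kg

DIC = 2.22 mmol/kg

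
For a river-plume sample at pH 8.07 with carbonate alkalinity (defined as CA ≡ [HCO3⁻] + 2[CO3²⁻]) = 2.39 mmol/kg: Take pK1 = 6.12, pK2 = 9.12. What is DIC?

CA = [HCO3⁻] + 2[CO3²⁻] = (α₁ + 2α₂)·DIC
At pH 8.07: [H⁺]/K1 = 10^-1.95 = 0.011220, K2/[H⁺] = 10^-1.05 = 0.089125
α₁ = 1/(1 + 0.011220 + 0.089125) = 1/1.1003 = 0.9088; α₂ = α₁·K2/[H⁺] = 0.08100
α₁ + 2α₂ = 1.0708
DIC = CA / (α₁ + 2α₂) = 2.39 / 1.0708 = 2.23 mmol/kg

DIC = 2.23 mmol/kg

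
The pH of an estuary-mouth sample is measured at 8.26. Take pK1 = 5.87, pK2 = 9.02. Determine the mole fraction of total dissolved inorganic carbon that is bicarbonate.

α₁ = 1 / (1 + [H⁺]/K1 + K2/[H⁺]) = 1 / (1 + 10^-2.39 + 10^-0.76)
   = 1 / (1 + 0.0040738 + 0.17378) = 1/1.1779 = 0.8490

α₁ = 0.849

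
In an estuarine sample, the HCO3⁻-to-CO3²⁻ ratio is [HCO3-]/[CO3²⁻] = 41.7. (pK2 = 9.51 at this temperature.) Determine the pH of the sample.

From K2 = [H⁺][CO3²⁻]/[HCO3-]:  pH = pK2 − log₁₀([HCO3-]/[CO3²⁻])
log₁₀(41.7) = +1.620
pH = 9.51 − (+1.620) = 7.89

pH = 7.89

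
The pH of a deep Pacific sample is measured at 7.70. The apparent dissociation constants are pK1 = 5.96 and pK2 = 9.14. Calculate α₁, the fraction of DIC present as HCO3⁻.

α₁ = 0.948

α₁ = 1 / (1 + [H⁺]/K1 + K2/[H⁺]) = 1 / (1 + 10^-1.74 + 10^-1.44)
   = 1 / (1 + 0.018197 + 0.036308) = 1/1.0545 = 0.9483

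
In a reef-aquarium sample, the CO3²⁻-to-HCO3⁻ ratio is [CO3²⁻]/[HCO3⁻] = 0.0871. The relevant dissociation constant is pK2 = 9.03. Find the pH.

pH = 7.97

From K2 = [H⁺][CO3²⁻]/[HCO3⁻]:  pH = pK2 + log₁₀([CO3²⁻]/[HCO3⁻])
log₁₀(0.0871) = -1.060
pH = 9.03 + (-1.060) = 7.97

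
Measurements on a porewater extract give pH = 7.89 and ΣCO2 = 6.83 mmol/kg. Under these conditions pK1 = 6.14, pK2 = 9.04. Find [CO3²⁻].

[CO3²⁻] = 0.444 mmol/kg

α₂ = 1 / (1 + [H⁺]/K2 + [H⁺]²/(K1K2)) = 1 / (1 + 10^+1.15 + 10^-0.60)
   = 1 / (1 + 14.125 + 0.25119) = 1/15.377 = 0.06503
[CO3²⁻] = α₂ × DIC = 0.06503 × 6.83 = 0.444 mmol/kg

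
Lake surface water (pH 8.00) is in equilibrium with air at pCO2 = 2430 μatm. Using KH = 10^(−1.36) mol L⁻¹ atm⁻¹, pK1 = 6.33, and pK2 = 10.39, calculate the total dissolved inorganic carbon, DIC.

[CO2*] = KH · pCO2 = 10^(−1.36) × 2430×10^-6 = 1.061×10^-4 mol/L
α₀ = 1/(1 + K1/[H⁺] + K1K2/[H⁺]²) = 1/(1 + 10^+1.67 + 10^-0.72) = 0.02085
DIC = [CO2*]/α₀ = 1.061×10^-4 / 0.02085 = 5.09 mmol/L

DIC = 5.09 mmol/L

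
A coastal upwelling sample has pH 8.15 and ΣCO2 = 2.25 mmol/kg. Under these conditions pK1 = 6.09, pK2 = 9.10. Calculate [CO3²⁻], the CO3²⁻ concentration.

[CO3²⁻] = 0.225 mmol/kg

α₂ = 1 / (1 + [H⁺]/K2 + [H⁺]²/(K1K2)) = 1 / (1 + 10^+0.95 + 10^-1.11)
   = 1 / (1 + 8.9125 + 0.077625) = 1/9.9901 = 0.1001
[CO3²⁻] = α₂ × DIC = 0.1001 × 2.25 = 0.225 mmol/kg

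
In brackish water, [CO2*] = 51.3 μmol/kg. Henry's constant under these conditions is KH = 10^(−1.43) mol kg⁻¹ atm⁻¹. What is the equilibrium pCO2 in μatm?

KH = 10^(−1.43) = 3.715×10^-2 mol kg⁻¹ atm⁻¹
pCO2 = [CO2*]/KH = 51.3×10^-6 / 3.715×10^-2 = 1.38×10^-3 atm = 1380 μatm

pCO2 = 1380 μatm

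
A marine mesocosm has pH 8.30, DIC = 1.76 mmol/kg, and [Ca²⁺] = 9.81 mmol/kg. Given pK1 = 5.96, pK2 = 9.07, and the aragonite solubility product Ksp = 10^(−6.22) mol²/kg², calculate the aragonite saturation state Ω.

Ω = 4.14

α₂ = 1 / (1 + [H⁺]/K2 + [H⁺]²/(K1K2)) = 1 / (1 + 10^+0.77 + 10^-1.57)
   = 1 / (1 + 5.8884 + 0.026915) = 1/6.9154 = 0.1446
[CO3²⁻] = α₂ × DIC = 0.1446 × 1.76 = 0.2545 mmol/kg
Ksp = 10^(−6.22) = 6.026×10^-7
Ω = [Ca²⁺][CO3²⁻]/Ksp = (9.81×10^-3)(2.545×10^-4) / 6.026×10^-7 = 4.14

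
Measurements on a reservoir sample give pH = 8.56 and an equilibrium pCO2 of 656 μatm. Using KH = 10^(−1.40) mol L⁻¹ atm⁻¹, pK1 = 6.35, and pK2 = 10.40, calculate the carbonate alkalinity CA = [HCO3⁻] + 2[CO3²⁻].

CA = 4.36 mmol/L

[CO2*] = KH · pCO2 = 10^(−1.40) × 656×10^-6 = 2.612×10^-5 mol/L
α₀ = 1/(1 + K1/[H⁺] + K1K2/[H⁺]²) = 1/(1 + 10^+2.21 + 10^+0.37) = 0.006041
DIC = [CO2*]/α₀ = 2.612×10^-5 / 0.006041 = 4.323 mmol/L
CA = (α₁ + 2α₂)·DIC = (0.9798 + 2×0.01416) × 4.323 = 4.36 mmol/L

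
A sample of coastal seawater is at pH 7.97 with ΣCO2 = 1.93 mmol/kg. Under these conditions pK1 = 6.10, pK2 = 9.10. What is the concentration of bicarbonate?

[HCO3⁻] = 1.77 mmol/kg

α₁ = 1 / (1 + [H⁺]/K1 + K2/[H⁺]) = 1 / (1 + 10^-1.87 + 10^-1.13)
   = 1 / (1 + 0.013490 + 0.074131) = 1/1.0876 = 0.9194
[HCO3⁻] = α₁ × DIC = 0.9194 × 1.93 = 1.77 mmol/kg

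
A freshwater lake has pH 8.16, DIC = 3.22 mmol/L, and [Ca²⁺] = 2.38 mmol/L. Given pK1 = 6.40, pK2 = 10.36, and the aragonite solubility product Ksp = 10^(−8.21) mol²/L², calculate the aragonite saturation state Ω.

Ω = 7.66

α₂ = 1 / (1 + [H⁺]/K2 + [H⁺]²/(K1K2)) = 1 / (1 + 10^+2.20 + 10^+0.44)
   = 1 / (1 + 158.49 + 2.7542) = 1/162.24 = 0.006164
[CO3²⁻] = α₂ × DIC = 0.006164 × 3.22 = 0.01985 mmol/L = 19.85 μmol/L
Ksp = 10^(−8.21) = 6.166×10^-9
Ω = [Ca²⁺][CO3²⁻]/Ksp = (2.38×10^-3)(1.985×10^-5) / 6.166×10^-9 = 7.66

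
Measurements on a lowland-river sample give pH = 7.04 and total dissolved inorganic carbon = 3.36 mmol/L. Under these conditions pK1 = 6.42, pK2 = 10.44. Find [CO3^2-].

[CO3²⁻] = 1.08 μmol/L

α₂ = 1 / (1 + [H⁺]/K2 + [H⁺]²/(K1K2)) = 1 / (1 + 10^+3.40 + 10^+2.78)
   = 1 / (1 + 2511.9 + 602.56) = 1/3115.4 = 0.0003210
[CO3²⁻] = α₂ × DIC = 0.0003210 × 3.36 = 0.00108 mmol/L = 1.08 μmol/L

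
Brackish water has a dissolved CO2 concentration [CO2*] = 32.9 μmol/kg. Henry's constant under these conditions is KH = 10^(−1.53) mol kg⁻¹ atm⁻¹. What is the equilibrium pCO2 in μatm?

pCO2 = 1110 μatm

KH = 10^(−1.53) = 2.951×10^-2 mol kg⁻¹ atm⁻¹
pCO2 = [CO2*]/KH = 32.9×10^-6 / 2.951×10^-2 = 1.11×10^-3 atm = 1110 μatm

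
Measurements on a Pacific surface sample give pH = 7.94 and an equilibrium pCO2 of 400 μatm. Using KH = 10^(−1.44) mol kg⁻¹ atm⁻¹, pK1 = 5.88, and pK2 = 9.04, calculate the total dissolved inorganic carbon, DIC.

DIC = 1.81 mmol/kg

[CO2*] = KH · pCO2 = 10^(−1.44) × 400×10^-6 = 1.452×10^-5 mol/kg
α₀ = 1/(1 + K1/[H⁺] + K1K2/[H⁺]²) = 1/(1 + 10^+2.06 + 10^+0.96) = 0.008004
DIC = [CO2*]/α₀ = 1.452×10^-5 / 0.008004 = 1.81 mmol/kg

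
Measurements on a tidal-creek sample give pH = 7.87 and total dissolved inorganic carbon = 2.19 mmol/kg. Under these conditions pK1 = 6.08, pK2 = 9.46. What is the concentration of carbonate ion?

α₂ = 1 / (1 + [H⁺]/K2 + [H⁺]²/(K1K2)) = 1 / (1 + 10^+1.59 + 10^-0.20)
   = 1 / (1 + 38.905 + 0.63096) = 1/40.535 = 0.02467
[CO3²⁻] = α₂ × DIC = 0.02467 × 2.19 = 0.0540 mmol/kg

[CO3²⁻] = 0.0540 mmol/kg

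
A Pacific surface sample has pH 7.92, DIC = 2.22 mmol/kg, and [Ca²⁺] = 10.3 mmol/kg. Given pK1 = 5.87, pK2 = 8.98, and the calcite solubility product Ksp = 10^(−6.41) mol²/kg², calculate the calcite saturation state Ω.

α₂ = 1 / (1 + [H⁺]/K2 + [H⁺]²/(K1K2)) = 1 / (1 + 10^+1.06 + 10^-0.99)
   = 1 / (1 + 11.482 + 0.10233) = 1/12.584 = 0.07947
[CO3²⁻] = α₂ × DIC = 0.07947 × 2.22 = 0.1764 mmol/kg
Ksp = 10^(−6.41) = 3.890×10^-7
Ω = [Ca²⁺][CO3²⁻]/Ksp = (10.3×10^-3)(1.764×10^-4) / 3.890×10^-7 = 4.67

Ω = 4.67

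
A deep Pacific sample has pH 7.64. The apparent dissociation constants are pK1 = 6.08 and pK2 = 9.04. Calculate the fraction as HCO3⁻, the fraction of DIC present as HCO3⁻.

α₁ = 1 / (1 + [H⁺]/K1 + K2/[H⁺]) = 1 / (1 + 10^-1.56 + 10^-1.40)
   = 1 / (1 + 0.027542 + 0.039811) = 1/1.0674 = 0.9369

α₁ = 0.937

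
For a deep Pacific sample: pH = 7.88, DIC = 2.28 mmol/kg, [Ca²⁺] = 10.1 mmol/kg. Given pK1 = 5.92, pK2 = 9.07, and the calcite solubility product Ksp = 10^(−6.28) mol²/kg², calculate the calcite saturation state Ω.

Ω = 2.63

α₂ = 1 / (1 + [H⁺]/K2 + [H⁺]²/(K1K2)) = 1 / (1 + 10^+1.19 + 10^-0.77)
   = 1 / (1 + 15.488 + 0.16982) = 1/16.658 = 0.06003
[CO3²⁻] = α₂ × DIC = 0.06003 × 2.28 = 0.1369 mmol/kg
Ksp = 10^(−6.28) = 5.248×10^-7
Ω = [Ca²⁺][CO3²⁻]/Ksp = (10.1×10^-3)(1.369×10^-4) / 5.248×10^-7 = 2.63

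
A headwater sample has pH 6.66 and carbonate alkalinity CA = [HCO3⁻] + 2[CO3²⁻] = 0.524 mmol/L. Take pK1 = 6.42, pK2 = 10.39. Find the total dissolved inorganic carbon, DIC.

DIC = 0.825 mmol/L

CA = [HCO3⁻] + 2[CO3²⁻] = (α₁ + 2α₂)·DIC
At pH 6.66: [H⁺]/K1 = 10^-0.24 = 0.57544, K2/[H⁺] = 10^-3.73 = 0.00018621
α₁ = 1/(1 + 0.57544 + 0.00018621) = 1/1.5756 = 0.6347; α₂ = α₁·K2/[H⁺] = 0.0001182
α₁ + 2α₂ = 0.6349
DIC = CA / (α₁ + 2α₂) = 0.524 / 0.6349 = 0.825 mmol/L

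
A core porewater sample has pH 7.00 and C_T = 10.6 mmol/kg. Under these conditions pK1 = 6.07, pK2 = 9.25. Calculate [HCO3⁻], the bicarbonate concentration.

α₁ = 1 / (1 + [H⁺]/K1 + K2/[H⁺]) = 1 / (1 + 10^-0.93 + 10^-2.25)
   = 1 / (1 + 0.11749 + 0.0056234) = 1/1.1231 = 0.8904
[HCO3⁻] = α₁ × DIC = 0.8904 × 10.6 = 9.44 mmol/kg

[HCO3⁻] = 9.44 mmol/kg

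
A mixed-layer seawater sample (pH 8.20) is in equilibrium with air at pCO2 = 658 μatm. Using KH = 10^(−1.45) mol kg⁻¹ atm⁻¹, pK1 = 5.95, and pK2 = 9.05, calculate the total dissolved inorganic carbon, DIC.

[CO2*] = KH · pCO2 = 10^(−1.45) × 658×10^-6 = 2.335×10^-5 mol/kg
α₀ = 1/(1 + K1/[H⁺] + K1K2/[H⁺]²) = 1/(1 + 10^+2.25 + 10^+1.40) = 0.004903
DIC = [CO2*]/α₀ = 2.335×10^-5 / 0.004903 = 4.76 mmol/kg

DIC = 4.76 mmol/kg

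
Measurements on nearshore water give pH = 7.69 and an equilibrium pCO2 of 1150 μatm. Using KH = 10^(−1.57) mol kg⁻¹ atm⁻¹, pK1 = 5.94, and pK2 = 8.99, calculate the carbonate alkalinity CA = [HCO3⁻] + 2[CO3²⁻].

[CO2*] = KH · pCO2 = 10^(−1.57) × 1150×10^-6 = 3.095×10^-5 mol/kg
α₀ = 1/(1 + K1/[H⁺] + K1K2/[H⁺]²) = 1/(1 + 10^+1.75 + 10^+0.45) = 0.01665
DIC = [CO2*]/α₀ = 3.095×10^-5 / 0.01665 = 1.859 mmol/kg
CA = (α₁ + 2α₂)·DIC = (0.9364 + 2×0.04693) × 1.859 = 1.92 mmol/kg

CA = 1.92 mmol/kg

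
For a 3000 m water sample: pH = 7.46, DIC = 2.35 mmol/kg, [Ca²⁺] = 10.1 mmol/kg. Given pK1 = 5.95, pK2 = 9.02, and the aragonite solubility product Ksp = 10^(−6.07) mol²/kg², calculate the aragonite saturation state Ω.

Ω = 0.726

α₂ = 1 / (1 + [H⁺]/K2 + [H⁺]²/(K1K2)) = 1 / (1 + 10^+1.56 + 10^+0.05)
   = 1 / (1 + 36.308 + 1.1220) = 1/38.430 = 0.02602
[CO3²⁻] = α₂ × DIC = 0.02602 × 2.35 = 0.06115 mmol/kg
Ksp = 10^(−6.07) = 8.511×10^-7
Ω = [Ca²⁺][CO3²⁻]/Ksp = (10.1×10^-3)(6.115×10^-5) / 8.511×10^-7 = 0.726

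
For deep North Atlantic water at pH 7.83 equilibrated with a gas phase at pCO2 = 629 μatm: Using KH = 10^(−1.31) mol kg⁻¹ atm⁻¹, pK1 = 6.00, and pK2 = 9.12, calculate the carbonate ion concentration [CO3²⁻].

[CO3²⁻] = 0.107 mmol/kg

[CO2*] = KH · pCO2 = 10^(−1.31) × 629×10^-6 = 3.081×10^-5 mol/kg
α₀ = 1/(1 + K1/[H⁺] + K1K2/[H⁺]²) = 1/(1 + 10^+1.83 + 10^+0.54) = 0.01387
DIC = [CO2*]/α₀ = 3.081×10^-5 / 0.01387 = 2.220 mmol/kg
[CO3²⁻] = α₂·DIC; α₂ = 0.04811, so [CO3²⁻] = 0.04811 × 2.220 = 0.107 mmol/kg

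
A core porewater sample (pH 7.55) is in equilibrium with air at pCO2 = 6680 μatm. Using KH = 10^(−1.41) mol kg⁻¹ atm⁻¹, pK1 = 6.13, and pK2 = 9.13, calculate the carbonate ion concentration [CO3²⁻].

[CO3²⁻] = 0.180 mmol/kg

[CO2*] = KH · pCO2 = 10^(−1.41) × 6680×10^-6 = 2.599×10^-4 mol/kg
α₀ = 1/(1 + K1/[H⁺] + K1K2/[H⁺]²) = 1/(1 + 10^+1.42 + 10^-0.16) = 0.03572
DIC = [CO2*]/α₀ = 2.599×10^-4 / 0.03572 = 7.275 mmol/kg
[CO3²⁻] = α₂·DIC; α₂ = 0.02471, so [CO3²⁻] = 0.02471 × 7.275 = 0.180 mmol/kg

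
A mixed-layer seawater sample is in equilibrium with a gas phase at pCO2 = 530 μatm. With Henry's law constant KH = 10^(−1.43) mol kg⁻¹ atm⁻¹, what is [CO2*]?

KH = 10^(−1.43) = 3.715×10^-2 mol kg⁻¹ atm⁻¹
[CO2*] = KH · pCO2 = 3.715×10^-2 × 530×10^-6 atm = 1.97×10^-5 mol/kg

[CO2*] = 19.7 μmol/kg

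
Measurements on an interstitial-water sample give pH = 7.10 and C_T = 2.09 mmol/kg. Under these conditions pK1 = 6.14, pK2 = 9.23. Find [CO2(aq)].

[CO2*] = 0.205 mmol/kg

α₀ = 1 / (1 + K1/[H⁺] + K1K2/[H⁺]²) = 1 / (1 + 10^+0.96 + 10^-1.17)
   = 1 / (1 + 9.1201 + 0.067608) = 1/10.188 = 0.09816
[CO2*] = α₀ × DIC = 0.09816 × 2.09 = 0.205 mmol/kg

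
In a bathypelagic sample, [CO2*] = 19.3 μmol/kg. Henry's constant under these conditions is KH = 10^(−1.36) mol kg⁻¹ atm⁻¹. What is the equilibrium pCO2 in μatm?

pCO2 = 442 μatm

KH = 10^(−1.36) = 4.365×10^-2 mol kg⁻¹ atm⁻¹
pCO2 = [CO2*]/KH = 19.3×10^-6 / 4.365×10^-2 = 4.42×10^-4 atm = 442 μatm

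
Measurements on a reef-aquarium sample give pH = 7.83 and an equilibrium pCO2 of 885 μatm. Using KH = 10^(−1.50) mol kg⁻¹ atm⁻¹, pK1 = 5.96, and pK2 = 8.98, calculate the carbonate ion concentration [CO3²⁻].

[CO3²⁻] = 0.147 mmol/kg

[CO2*] = KH · pCO2 = 10^(−1.50) × 885×10^-6 = 2.799×10^-5 mol/kg
α₀ = 1/(1 + K1/[H⁺] + K1K2/[H⁺]²) = 1/(1 + 10^+1.87 + 10^+0.72) = 0.01244
DIC = [CO2*]/α₀ = 2.799×10^-5 / 0.01244 = 2.250 mmol/kg
[CO3²⁻] = α₂·DIC; α₂ = 0.06529, so [CO3²⁻] = 0.06529 × 2.250 = 0.147 mmol/kg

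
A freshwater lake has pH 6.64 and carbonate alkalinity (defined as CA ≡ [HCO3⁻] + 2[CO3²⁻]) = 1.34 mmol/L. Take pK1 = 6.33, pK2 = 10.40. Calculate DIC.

DIC = 2.00 mmol/L

CA = [HCO3⁻] + 2[CO3²⁻] = (α₁ + 2α₂)·DIC
At pH 6.64: [H⁺]/K1 = 10^-0.31 = 0.48978, K2/[H⁺] = 10^-3.76 = 0.00017378
α₁ = 1/(1 + 0.48978 + 0.00017378) = 1/1.4900 = 0.6712; α₂ = α₁·K2/[H⁺] = 0.0001166
α₁ + 2α₂ = 0.6714
DIC = CA / (α₁ + 2α₂) = 1.34 / 0.6714 = 2.00 mmol/L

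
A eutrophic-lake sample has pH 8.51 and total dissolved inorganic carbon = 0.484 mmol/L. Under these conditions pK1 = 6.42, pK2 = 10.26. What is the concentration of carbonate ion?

[CO3²⁻] = 8.39 μmol/L

α₂ = 1 / (1 + [H⁺]/K2 + [H⁺]²/(K1K2)) = 1 / (1 + 10^+1.75 + 10^-0.34)
   = 1 / (1 + 56.234 + 0.45709) = 1/57.691 = 0.01733
[CO3²⁻] = α₂ × DIC = 0.01733 × 0.484 = 0.00839 mmol/L = 8.39 μmol/L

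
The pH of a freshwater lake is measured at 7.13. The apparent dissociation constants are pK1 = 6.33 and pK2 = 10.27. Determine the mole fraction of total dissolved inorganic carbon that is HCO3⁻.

α₁ = 0.863

α₁ = 1 / (1 + [H⁺]/K1 + K2/[H⁺]) = 1 / (1 + 10^-0.80 + 10^-3.14)
   = 1 / (1 + 0.15849 + 0.00072444) = 1/1.1592 = 0.8627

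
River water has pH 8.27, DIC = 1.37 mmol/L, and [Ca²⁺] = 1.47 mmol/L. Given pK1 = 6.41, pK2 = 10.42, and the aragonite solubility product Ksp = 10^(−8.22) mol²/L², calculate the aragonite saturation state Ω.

Ω = 2.32

α₂ = 1 / (1 + [H⁺]/K2 + [H⁺]²/(K1K2)) = 1 / (1 + 10^+2.15 + 10^+0.29)
   = 1 / (1 + 141.25 + 1.9498) = 1/144.20 = 0.006935
[CO3²⁻] = α₂ × DIC = 0.006935 × 1.37 = 0.009500 mmol/L = 9.500 μmol/L
Ksp = 10^(−8.22) = 6.026×10^-9
Ω = [Ca²⁺][CO3²⁻]/Ksp = (1.47×10^-3)(9.500×10^-6) / 6.026×10^-9 = 2.32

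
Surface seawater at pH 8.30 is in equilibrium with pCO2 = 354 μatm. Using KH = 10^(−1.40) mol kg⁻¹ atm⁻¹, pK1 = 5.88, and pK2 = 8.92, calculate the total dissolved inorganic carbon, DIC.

DIC = 4.61 mmol/kg

[CO2*] = KH · pCO2 = 10^(−1.40) × 354×10^-6 = 1.409×10^-5 mol/kg
α₀ = 1/(1 + K1/[H⁺] + K1K2/[H⁺]²) = 1/(1 + 10^+2.42 + 10^+1.80) = 0.003057
DIC = [CO2*]/α₀ = 1.409×10^-5 / 0.003057 = 4.61 mmol/kg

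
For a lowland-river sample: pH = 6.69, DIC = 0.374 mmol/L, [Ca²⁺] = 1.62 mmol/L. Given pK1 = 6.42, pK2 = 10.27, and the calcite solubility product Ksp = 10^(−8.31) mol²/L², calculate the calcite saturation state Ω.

Ω = 0.0212

α₂ = 1 / (1 + [H⁺]/K2 + [H⁺]²/(K1K2)) = 1 / (1 + 10^+3.58 + 10^+3.31)
   = 1 / (1 + 3801.9 + 2041.7) = 1/5844.6 = 0.0001711
[CO3²⁻] = α₂ × DIC = 0.0001711 × 0.374 = 6.399×10^-5 mmol/L = 0.06399 μmol/L
Ksp = 10^(−8.31) = 4.898×10^-9
Ω = [Ca²⁺][CO3²⁻]/Ksp = (1.62×10^-3)(6.399×10^-8) / 4.898×10^-9 = 0.0212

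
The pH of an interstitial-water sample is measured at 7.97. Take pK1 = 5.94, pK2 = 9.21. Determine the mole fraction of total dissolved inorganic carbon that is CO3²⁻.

α₂ = 0.0539

α₂ = 1 / (1 + [H⁺]/K2 + [H⁺]²/(K1K2)) = 1 / (1 + 10^+1.24 + 10^-0.79)
   = 1 / (1 + 17.378 + 0.16218) = 1/18.540 = 0.05394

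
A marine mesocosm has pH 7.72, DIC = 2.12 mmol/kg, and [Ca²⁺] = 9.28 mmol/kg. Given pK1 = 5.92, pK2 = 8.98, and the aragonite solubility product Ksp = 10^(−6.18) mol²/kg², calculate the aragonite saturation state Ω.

α₂ = 1 / (1 + [H⁺]/K2 + [H⁺]²/(K1K2)) = 1 / (1 + 10^+1.26 + 10^-0.54)
   = 1 / (1 + 18.197 + 0.28840) = 1/19.485 = 0.05132
[CO3²⁻] = α₂ × DIC = 0.05132 × 2.12 = 0.1088 mmol/kg
Ksp = 10^(−6.18) = 6.607×10^-7
Ω = [Ca²⁺][CO3²⁻]/Ksp = (9.28×10^-3)(1.088×10^-4) / 6.607×10^-7 = 1.53

Ω = 1.53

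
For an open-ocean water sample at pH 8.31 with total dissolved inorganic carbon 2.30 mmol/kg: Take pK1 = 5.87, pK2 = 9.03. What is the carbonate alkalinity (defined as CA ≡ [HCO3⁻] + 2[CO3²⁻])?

CA = [HCO3⁻] + 2[CO3²⁻] = (α₁ + 2α₂)·DIC
At pH 8.31: [H⁺]/K1 = 10^-2.44 = 0.0036308, K2/[H⁺] = 10^-0.72 = 0.19055
α₁ = 1/(1 + 0.0036308 + 0.19055) = 1/1.1942 = 0.8374; α₂ = α₁·K2/[H⁺] = 0.1596
α₁ + 2α₂ = 1.1565
CA = 1.1565 × 2.30 = 2.66 mmol/kg

CA = 2.66 mmol/kg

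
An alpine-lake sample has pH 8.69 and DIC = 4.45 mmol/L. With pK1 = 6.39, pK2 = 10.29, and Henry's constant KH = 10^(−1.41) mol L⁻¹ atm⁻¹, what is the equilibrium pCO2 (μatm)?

pCO2 = 557 μatm

α₀ = 1 / (1 + K1/[H⁺] + K1K2/[H⁺]²) = 1 / (1 + 10^+2.30 + 10^+0.70)
   = 1 / (1 + 199.53 + 5.0119) = 1/205.54 = 0.004865
[CO2*] = α₀ × DIC = 0.004865 × 4.45 = 0.02165 mmol/L
pCO2 = [CO2*]/KH = 2.165×10^-5 / 3.890×10^-2 = 557 μatm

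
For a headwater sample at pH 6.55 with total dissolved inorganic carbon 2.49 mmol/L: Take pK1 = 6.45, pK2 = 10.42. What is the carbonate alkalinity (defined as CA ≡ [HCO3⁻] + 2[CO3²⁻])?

CA = [HCO3⁻] + 2[CO3²⁻] = (α₁ + 2α₂)·DIC
At pH 6.55: [H⁺]/K1 = 10^-0.10 = 0.79433, K2/[H⁺] = 10^-3.87 = 0.00013490
α₁ = 1/(1 + 0.79433 + 0.00013490) = 1/1.7945 = 0.5573; α₂ = α₁·K2/[H⁺] = 7.517×10^-5
α₁ + 2α₂ = 0.5574
CA = 0.5574 × 2.49 = 1.39 mmol/L

CA = 1.39 mmol/L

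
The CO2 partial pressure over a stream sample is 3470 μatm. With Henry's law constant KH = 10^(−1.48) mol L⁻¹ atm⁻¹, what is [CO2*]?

[CO2*] = 115 μmol/L

KH = 10^(−1.48) = 3.311×10^-2 mol L⁻¹ atm⁻¹
[CO2*] = KH · pCO2 = 3.311×10^-2 × 3470×10^-6 atm = 1.15×10^-4 mol/L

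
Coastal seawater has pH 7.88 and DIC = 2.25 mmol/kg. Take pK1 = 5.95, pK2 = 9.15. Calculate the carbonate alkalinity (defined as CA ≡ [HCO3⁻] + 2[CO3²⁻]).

CA = 2.34 mmol/kg

CA = [HCO3⁻] + 2[CO3²⁻] = (α₁ + 2α₂)·DIC
At pH 7.88: [H⁺]/K1 = 10^-1.93 = 0.011749, K2/[H⁺] = 10^-1.27 = 0.053703
α₁ = 1/(1 + 0.011749 + 0.053703) = 1/1.0655 = 0.9386; α₂ = α₁·K2/[H⁺] = 0.05040
α₁ + 2α₂ = 1.0394
CA = 1.0394 × 2.25 = 2.34 mmol/kg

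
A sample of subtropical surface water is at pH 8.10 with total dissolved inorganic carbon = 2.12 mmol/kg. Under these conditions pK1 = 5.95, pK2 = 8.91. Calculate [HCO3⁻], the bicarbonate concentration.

[HCO3⁻] = 1.82 mmol/kg

α₁ = 1 / (1 + [H⁺]/K1 + K2/[H⁺]) = 1 / (1 + 10^-2.15 + 10^-0.81)
   = 1 / (1 + 0.0070795 + 0.15488) = 1/1.1620 = 0.8606
[HCO3⁻] = α₁ × DIC = 0.8606 × 2.12 = 1.82 mmol/kg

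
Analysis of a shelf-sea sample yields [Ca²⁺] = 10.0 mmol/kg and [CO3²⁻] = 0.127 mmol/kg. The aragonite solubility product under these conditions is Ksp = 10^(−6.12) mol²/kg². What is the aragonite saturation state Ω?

Ω = 1.67

Ksp = 10^(−6.12) = 7.586×10^-7
Ω = [Ca²⁺][CO3²⁻]/Ksp = (10.0×10^-3)(0.127×10^-3) / 7.586×10^-7 = 1.67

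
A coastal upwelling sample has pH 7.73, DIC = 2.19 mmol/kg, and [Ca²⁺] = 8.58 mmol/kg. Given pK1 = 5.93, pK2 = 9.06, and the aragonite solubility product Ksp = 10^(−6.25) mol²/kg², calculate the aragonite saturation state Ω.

α₂ = 1 / (1 + [H⁺]/K2 + [H⁺]²/(K1K2)) = 1 / (1 + 10^+1.33 + 10^-0.47)
   = 1 / (1 + 21.380 + 0.33884) = 1/22.718 = 0.04402
[CO3²⁻] = α₂ × DIC = 0.04402 × 2.19 = 0.09640 mmol/kg
Ksp = 10^(−6.25) = 5.623×10^-7
Ω = [Ca²⁺][CO3²⁻]/Ksp = (8.58×10^-3)(9.640×10^-5) / 5.623×10^-7 = 1.47

Ω = 1.47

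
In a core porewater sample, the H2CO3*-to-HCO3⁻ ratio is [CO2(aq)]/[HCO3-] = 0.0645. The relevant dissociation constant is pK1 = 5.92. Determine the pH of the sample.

From K1 = [H⁺][HCO3-]/[CO2(aq)]:  pH = pK1 − log₁₀([CO2(aq)]/[HCO3-])
log₁₀(0.0645) = -1.190
pH = 5.92 − (-1.190) = 7.11

pH = 7.11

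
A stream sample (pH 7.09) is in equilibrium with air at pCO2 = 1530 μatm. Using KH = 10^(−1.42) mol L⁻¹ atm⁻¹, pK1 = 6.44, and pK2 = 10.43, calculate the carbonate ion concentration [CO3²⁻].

[CO3²⁻] = 0.119 μmol/L

[CO2*] = KH · pCO2 = 10^(−1.42) × 1530×10^-6 = 5.817×10^-5 mol/L
α₀ = 1/(1 + K1/[H⁺] + K1K2/[H⁺]²) = 1/(1 + 10^+0.65 + 10^-2.69) = 0.1829
DIC = [CO2*]/α₀ = 5.817×10^-5 / 0.1829 = 0.3181 mmol/L
[CO3²⁻] = α₂·DIC; α₂ = 0.0003733, so [CO3²⁻] = 0.0003733 × 0.3181 = 0.000119 mmol/L = 0.119 μmol/L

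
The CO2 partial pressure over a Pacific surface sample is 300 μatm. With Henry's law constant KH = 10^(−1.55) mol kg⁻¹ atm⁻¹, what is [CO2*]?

KH = 10^(−1.55) = 2.818×10^-2 mol kg⁻¹ atm⁻¹
[CO2*] = KH · pCO2 = 2.818×10^-2 × 300×10^-6 atm = 8.46×10^-6 mol/kg

[CO2*] = 8.46 μmol/kg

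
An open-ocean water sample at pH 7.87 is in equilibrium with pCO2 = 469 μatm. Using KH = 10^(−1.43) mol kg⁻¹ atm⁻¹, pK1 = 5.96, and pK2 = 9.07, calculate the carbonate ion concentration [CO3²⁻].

[CO3²⁻] = 0.0894 mmol/kg

[CO2*] = KH · pCO2 = 10^(−1.43) × 469×10^-6 = 1.743×10^-5 mol/kg
α₀ = 1/(1 + K1/[H⁺] + K1K2/[H⁺]²) = 1/(1 + 10^+1.91 + 10^+0.71) = 0.01144
DIC = [CO2*]/α₀ = 1.743×10^-5 / 0.01144 = 1.523 mmol/kg
[CO3²⁻] = α₂·DIC; α₂ = 0.05867, so [CO3²⁻] = 0.05867 × 1.523 = 0.0894 mmol/kg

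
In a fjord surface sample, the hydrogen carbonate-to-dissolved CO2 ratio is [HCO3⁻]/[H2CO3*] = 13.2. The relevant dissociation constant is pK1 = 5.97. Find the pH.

From K1 = [H⁺][HCO3⁻]/[H2CO3*]:  pH = pK1 + log₁₀([HCO3⁻]/[H2CO3*])
log₁₀(13.2) = +1.121
pH = 5.97 + (+1.121) = 7.09

pH = 7.09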